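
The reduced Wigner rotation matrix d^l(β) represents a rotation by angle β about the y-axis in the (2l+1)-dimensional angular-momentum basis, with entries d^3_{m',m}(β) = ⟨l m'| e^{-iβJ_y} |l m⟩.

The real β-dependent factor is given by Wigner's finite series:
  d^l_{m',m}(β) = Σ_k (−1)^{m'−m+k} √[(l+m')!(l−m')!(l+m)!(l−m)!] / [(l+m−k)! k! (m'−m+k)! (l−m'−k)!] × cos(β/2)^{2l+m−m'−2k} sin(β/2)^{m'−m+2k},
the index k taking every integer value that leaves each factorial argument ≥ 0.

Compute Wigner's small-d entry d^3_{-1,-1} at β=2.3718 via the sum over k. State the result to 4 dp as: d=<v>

d=0.4904

d^3_{-1,-1}(β=2.3718) via Wigner's sum:
With c≡cos(β/2)=0.375463 and s≡sin(β/2)=0.926837, N=[2·24·2·24]^{1/2}=48.000000
The bounds max(0,m−m')=0 and min(l+m,l−m')=2 give 3 terms
  k=0: (−1)^0·48.0000/(48)·0.3755^6·0.9268^0 = +0.002802
  k=1: (−1)^1·48.0000/(6)·0.3755^4·0.9268^2 = -0.136573
  k=2: (−1)^2·48.0000/(8)·0.3755^2·0.9268^4 = +0.624166
d^3_{-1,-1}(2.3718) = +0.002802 -0.136573 +0.624166 = +0.490394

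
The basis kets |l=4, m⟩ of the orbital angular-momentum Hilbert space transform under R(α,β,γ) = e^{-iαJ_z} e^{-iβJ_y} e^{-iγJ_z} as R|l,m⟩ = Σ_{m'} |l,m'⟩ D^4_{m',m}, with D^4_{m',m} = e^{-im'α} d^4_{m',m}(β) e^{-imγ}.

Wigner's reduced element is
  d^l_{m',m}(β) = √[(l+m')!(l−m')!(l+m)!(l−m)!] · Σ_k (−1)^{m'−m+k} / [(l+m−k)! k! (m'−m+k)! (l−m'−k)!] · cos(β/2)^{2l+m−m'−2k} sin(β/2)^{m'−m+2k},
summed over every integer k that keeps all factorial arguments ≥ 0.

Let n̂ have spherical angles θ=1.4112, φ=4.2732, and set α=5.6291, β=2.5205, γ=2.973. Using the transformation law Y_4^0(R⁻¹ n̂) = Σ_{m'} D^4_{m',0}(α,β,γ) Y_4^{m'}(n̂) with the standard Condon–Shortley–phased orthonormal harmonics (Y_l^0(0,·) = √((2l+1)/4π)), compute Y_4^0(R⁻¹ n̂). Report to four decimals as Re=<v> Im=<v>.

Need the full column D^4_{m',0} for m'=−4..4 at α=5.6291, β=2.5205, γ=2.973.
cos(β/2)=0.305579, sin(β/2)=0.952167
d^4_{-4,0}: single k=4 term ⇒ +0.059965;  D = -0.051881-0.030068i
d^4_{-3,0}: k∈[3..4] ⇒ +0.027216 -0.264240 = -0.237025;  D = +0.090434+0.219094i
d^4_{-2,0}: k∈[2..4] ⇒ +0.007003 -0.181316 +0.660155 = +0.485843;  D = +0.126133-0.469184i
d^4_{-1,0}: k∈[1..4] ⇒ +0.001059 -0.061719 +0.599241 -0.969682 = -0.431102;  D = -0.342124+0.262297i
d^4_{0,0}: k∈[0..4] ⇒ +0.000076 -0.011811 +0.258017 -1.113383 +0.675623 = -0.191479;  D = -0.191479+0.000000i
d^4_{1,0}: k∈[0..3] ⇒ -0.001059 +0.061719 -0.599241 +0.969682 = +0.431102;  D = +0.342124+0.262297i
d^4_{2,0}: k∈[0..2] ⇒ +0.007003 -0.181316 +0.660155 = +0.485843;  D = +0.126133+0.469184i
d^4_{3,0}: k∈[0..1] ⇒ -0.027216 +0.264240 = +0.237025;  D = -0.090434+0.219094i
d^4_{4,0}: single k=0 term ⇒ +0.059965;  D = -0.051881+0.030068i
Y_4^{m'}(θ=1.4112,φ=4.2732) and Σ D·Y over m':
  (-0.0519-0.0301i)·(-0.0777+0.4132i)  (+0.0904+0.2191i)·(+0.1853-0.0480i)  (+0.1261-0.4692i)·(+0.1714+0.2066i)  (-0.3421+0.2623i)·(+0.0891-0.1897i)  (-0.1915+0.0000i)·(+0.2396+0.0000i)  (+0.3421+0.2623i)·(-0.0891-0.1897i)  (+0.1261+0.4692i)·(+0.1714-0.2066i)  (-0.0904+0.2191i)·(-0.1853-0.0480i)  (-0.0519+0.0301i)·(-0.0777-0.4132i)
Y_4^0(R⁻¹ n̂) = +0.317213-0.000000i

Re=0.3172 Im=0.0000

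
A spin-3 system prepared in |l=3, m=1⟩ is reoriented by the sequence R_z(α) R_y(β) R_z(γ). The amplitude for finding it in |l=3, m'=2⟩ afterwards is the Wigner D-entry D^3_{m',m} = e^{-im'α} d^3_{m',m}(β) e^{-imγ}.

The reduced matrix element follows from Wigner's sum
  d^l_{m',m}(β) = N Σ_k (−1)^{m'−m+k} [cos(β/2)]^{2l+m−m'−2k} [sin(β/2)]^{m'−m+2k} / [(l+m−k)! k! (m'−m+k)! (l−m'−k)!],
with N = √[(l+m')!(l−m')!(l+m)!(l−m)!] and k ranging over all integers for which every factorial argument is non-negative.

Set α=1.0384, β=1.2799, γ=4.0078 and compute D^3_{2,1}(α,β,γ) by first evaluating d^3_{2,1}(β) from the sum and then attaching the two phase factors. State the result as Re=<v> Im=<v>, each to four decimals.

Split into d^3_{2,1}(β=1.2799) × two z-phases.
c=cos(1.2799/2)=0.802126, s=sin(1.2799/2)=0.597155; N=√[120·1·24·2]=75.894664
The bounds max(0,m−m')=0 and min(l+m,l−m')=1 give 2 terms
  k=0: (−1)^1·75.8947/(24)·0.8021^5·0.5972^1 = -0.627046
  k=1: (−1)^2·75.8947/(12)·0.8021^3·0.5972^3 = +0.695055
d^3_{2,1}(1.2799) = -0.627046 +0.695055 = +0.068009
D = (-0.484686-0.874688i)·(+0.068009)·(-0.647721+0.761878i) = +0.066673+0.013417i

Re=0.0667 Im=0.0134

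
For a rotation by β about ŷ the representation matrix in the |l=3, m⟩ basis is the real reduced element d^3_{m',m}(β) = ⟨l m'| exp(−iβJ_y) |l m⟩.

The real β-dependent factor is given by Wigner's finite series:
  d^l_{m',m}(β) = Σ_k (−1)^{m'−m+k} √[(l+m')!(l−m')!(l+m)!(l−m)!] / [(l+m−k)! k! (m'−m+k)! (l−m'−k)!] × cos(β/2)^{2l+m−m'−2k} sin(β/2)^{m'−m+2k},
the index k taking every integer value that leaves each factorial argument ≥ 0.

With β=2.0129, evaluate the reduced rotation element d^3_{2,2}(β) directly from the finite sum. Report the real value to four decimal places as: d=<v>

d=-0.2687

d^3_{2,2}(β=2.0129) via Wigner's sum:
With c≡cos(β/2)=0.534864 and s≡sin(β/2)=0.844938, N=[120·1·120·1]^{1/2}=120.000000
k: max(0,(2)−(2))=0 … min(3+(2),3−(2))=1
  k=0: (−1)^0·120.0000/(120)·0.5349^6·0.8449^0 = +0.023413
  k=1: (−1)^1·120.0000/(24)·0.5349^4·0.8449^2 = -0.292141
d^3_{2,2}(2.0129) = +0.023413 -0.292141 = -0.268728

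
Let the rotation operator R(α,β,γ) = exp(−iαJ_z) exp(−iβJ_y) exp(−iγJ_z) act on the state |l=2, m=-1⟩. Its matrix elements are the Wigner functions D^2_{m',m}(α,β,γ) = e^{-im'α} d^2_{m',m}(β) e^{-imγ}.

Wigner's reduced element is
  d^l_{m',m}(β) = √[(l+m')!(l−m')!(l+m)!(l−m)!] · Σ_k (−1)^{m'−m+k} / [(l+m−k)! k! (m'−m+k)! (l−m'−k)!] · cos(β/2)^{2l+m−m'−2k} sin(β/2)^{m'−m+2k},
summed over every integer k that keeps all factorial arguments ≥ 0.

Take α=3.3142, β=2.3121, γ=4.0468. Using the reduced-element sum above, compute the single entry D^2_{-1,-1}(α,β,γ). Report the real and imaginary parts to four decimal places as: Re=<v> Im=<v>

Split into d^2_{-1,-1}(β=2.3121) × two z-phases.
With c≡cos(β/2)=0.402958 and s≡sin(β/2)=0.915219, N=[1·6·1·6]^{1/2}=6.000000
k: max(0,(-1)−(-1))=0 … min(2+(-1),2−(-1))=1
  k=0: (−1)^0·6.0000/(6)·0.4030^4·0.9152^0 = +0.026366
  k=1: (−1)^1·6.0000/(2)·0.4030^2·0.9152^2 = -0.408028
d^2_{-1,-1}(2.3121) = +0.026366 -0.408028 = -0.381662
D = (-0.985140-0.171752i)·(-0.381662)·(-0.617523-0.786553i) = -0.180623-0.336216i

Re=-0.1806 Im=-0.3362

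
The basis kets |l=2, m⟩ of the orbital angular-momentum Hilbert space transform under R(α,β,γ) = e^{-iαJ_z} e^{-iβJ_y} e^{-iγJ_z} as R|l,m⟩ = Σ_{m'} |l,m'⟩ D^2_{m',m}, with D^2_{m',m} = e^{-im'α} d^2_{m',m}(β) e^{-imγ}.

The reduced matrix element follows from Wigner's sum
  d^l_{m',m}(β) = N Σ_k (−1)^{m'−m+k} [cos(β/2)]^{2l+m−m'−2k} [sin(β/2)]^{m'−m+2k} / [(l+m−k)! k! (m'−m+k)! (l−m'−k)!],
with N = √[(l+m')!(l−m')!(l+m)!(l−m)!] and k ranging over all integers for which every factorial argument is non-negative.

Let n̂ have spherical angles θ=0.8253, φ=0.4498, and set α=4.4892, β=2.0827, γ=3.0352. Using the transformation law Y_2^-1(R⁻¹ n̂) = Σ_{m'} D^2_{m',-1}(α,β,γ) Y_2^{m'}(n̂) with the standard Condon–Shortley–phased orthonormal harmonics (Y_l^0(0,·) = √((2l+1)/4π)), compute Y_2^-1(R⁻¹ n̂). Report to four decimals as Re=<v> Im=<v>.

Need the full column D^2_{m',-1} for m'=−2..2 at α=4.4892, β=2.0827, γ=3.0352.
cos(β/2)=0.505056, sin(β/2)=0.863087
d^2_{-2,-1}: single k=1 term ⇒ +0.222383;  D = +0.189264-0.116762i
d^2_{-1,-1}: k∈[0..1] ⇒ +0.065066 -0.570044 = -0.504978;  D = -0.163435-0.477799i
d^2_{0,-1}: k∈[0..1] ⇒ -0.272363 +0.795387 = +0.523024;  D = -0.520067+0.055541i
d^2_{1,-1}: k∈[0..1] ⇒ +0.570044 -0.554904 = +0.015140;  D = +0.001764-0.015037i
d^2_{2,-1}: single k=0 term ⇒ -0.649430;  D = -0.612257-0.216568i
Y_2^{m'}(θ=0.8253,φ=0.4498) and Σ D·Y over m':
  (+0.1893-0.1168i)·(+0.1297-0.1633i)  (-0.1634-0.4778i)·(+0.3467-0.1674i)  (-0.5201+0.0555i)·(+0.1200+0.0000i)  (+0.0018-0.0150i)·(-0.3467-0.1674i)  (-0.6123-0.2166i)·(+0.1297+0.1633i)
Y_2^-1(R⁻¹ n̂) = -0.240748-0.300849i

Re=-0.2407 Im=-0.3008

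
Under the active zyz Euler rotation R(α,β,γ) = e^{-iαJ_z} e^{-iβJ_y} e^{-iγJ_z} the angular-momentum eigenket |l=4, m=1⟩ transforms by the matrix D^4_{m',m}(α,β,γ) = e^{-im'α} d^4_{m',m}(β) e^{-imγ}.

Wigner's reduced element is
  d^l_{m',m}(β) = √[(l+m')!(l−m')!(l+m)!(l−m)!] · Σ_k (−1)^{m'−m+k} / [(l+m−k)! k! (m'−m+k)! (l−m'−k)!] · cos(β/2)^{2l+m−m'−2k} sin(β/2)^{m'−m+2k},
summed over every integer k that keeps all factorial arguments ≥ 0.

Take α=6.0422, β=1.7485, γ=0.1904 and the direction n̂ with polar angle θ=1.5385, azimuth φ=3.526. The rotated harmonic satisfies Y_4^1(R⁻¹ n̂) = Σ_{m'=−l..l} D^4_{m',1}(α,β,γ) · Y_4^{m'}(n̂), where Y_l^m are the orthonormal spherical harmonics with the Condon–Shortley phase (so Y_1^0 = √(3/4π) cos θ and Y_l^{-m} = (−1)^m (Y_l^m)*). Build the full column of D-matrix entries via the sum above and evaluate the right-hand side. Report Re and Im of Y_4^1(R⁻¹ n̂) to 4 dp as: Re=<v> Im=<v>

Need the full column D^4_{m',1} for m'=−4..4 at α=6.0422, β=1.7485, γ=0.1904.
cos(β/2)=0.641572, sin(β/2)=0.767063
d^4_{-4,1}: single k=5 term ⇒ +0.524789;  D = +0.212288-0.479935i
d^4_{-3,1}: k∈[4..5] ⇒ +0.775934 -0.665497 = +0.110437;  D = +0.067487-0.087417i
d^4_{-2,1}: k∈[3..5] ⇒ +0.693802 -1.487637 +0.425302 = -0.368533;  D = -0.288321+0.229538i
d^4_{-1,1}: k∈[2..5] ⇒ +0.410332 -1.759652 +1.257671 -0.119852 = -0.211501;  D = -0.192125+0.088435i
d^4_{0,1}: k∈[1..4] ⇒ +0.153485 -1.316396 +1.881729 -0.448308 = +0.270509;  D = +0.265621-0.051194i
d^4_{1,1}: k∈[0..3] ⇒ +0.028705 -0.615498 +1.759652 -0.838448 = +0.334412;  D = +0.333985+0.016909i
d^4_{2,1}: k∈[0..2] ⇒ -0.145608 +1.040703 -0.991758 = -0.096664;  D = -0.092584-0.027787i
d^4_{3,1}: k∈[0..1] ⇒ +0.325691 -0.775934 = -0.450243;  D = -0.387890-0.228605i
d^4_{4,1}: single k=0 term ⇒ -0.367125;  D = -0.262657-0.256501i
Y_4^{m'}(θ=1.5385,φ=3.526) and Σ D·Y over m':
  (+0.2123-0.4799i)·(+0.0146-0.4414i)  (+0.0675-0.0874i)·(-0.0164+0.0369i)  (-0.2883+0.2295i)·(-0.2384+0.2307i)  (-0.1921+0.0884i)·(+0.0424-0.0171i)  (+0.2656-0.0512i)·(+0.3141+0.0000i)  (+0.3340+0.0169i)·(-0.0424-0.0171i)  (-0.0926-0.0278i)·(-0.2384-0.2307i)  (-0.3879-0.2286i)·(+0.0164+0.0369i)  (-0.2627-0.2565i)·(+0.0146+0.4414i)
Y_4^1(R⁻¹ n̂) = -0.000744-0.343268i

Re=-0.0007 Im=-0.3433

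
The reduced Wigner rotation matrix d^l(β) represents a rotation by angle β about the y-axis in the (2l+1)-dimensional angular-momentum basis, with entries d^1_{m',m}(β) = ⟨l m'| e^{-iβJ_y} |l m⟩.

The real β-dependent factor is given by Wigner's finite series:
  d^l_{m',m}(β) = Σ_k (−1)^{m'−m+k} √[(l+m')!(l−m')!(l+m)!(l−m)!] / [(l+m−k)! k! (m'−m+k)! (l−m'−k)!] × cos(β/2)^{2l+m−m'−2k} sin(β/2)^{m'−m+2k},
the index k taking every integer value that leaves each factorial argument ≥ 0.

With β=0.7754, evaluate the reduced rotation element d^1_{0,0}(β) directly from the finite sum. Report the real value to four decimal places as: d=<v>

d=0.7141

d^1_{0,0}(β=0.7754) via Wigner's sum:
Half-angle: c=0.925781, s=0.378060. N=√(1·1·1·1)=1.000000
The bounds max(0,m−m')=0 and min(l+m,l−m')=1 give 2 terms
  k=0: (−1)^0·1.0000/(1)·0.9258^2·0.3781^0 = +0.857071
  k=1: (−1)^1·1.0000/(1)·0.9258^0·0.3781^2 = -0.142929
d^1_{0,0}(0.7754) = +0.857071 -0.142929 = +0.714141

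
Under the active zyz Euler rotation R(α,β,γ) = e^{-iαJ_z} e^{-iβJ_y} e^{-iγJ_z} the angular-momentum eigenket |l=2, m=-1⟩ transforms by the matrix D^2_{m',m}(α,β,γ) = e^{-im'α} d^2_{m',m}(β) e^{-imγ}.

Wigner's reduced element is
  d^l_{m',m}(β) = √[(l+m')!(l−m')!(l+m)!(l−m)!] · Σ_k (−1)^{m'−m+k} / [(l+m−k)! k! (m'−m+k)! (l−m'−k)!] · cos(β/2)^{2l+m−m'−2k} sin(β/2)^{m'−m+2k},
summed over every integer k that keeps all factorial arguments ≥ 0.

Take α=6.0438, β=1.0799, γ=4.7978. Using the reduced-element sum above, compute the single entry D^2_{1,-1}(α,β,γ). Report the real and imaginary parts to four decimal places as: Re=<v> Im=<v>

D^2_{1,-1}(6.0438,1.0799,4.7978) = e^{-i·1·6.0438}·d^2_{1,-1}(1.0799)·e^{-i·-1·4.7978}. Compute d first:
With c≡cos(β/2)=0.857734 and s≡sin(β/2)=0.514093, N=[6·1·1·6]^{1/2}=6.000000
Admissible k: 0..1 (factorial args all ≥0)
  k=0: (−1)^2·6.0000/(2)·0.8577^2·0.5141^2 = +0.583325
  k=1: (−1)^3·6.0000/(6)·0.8577^0·0.5141^4 = -0.069850
d^2_{1,-1}(1.0799) = +0.583325 -0.069850 = +0.513475
D = (+0.971484+0.237106i)·(+0.513475)·(+0.085307-0.996355i) = +0.163858-0.486628i

Re=0.1639 Im=-0.4866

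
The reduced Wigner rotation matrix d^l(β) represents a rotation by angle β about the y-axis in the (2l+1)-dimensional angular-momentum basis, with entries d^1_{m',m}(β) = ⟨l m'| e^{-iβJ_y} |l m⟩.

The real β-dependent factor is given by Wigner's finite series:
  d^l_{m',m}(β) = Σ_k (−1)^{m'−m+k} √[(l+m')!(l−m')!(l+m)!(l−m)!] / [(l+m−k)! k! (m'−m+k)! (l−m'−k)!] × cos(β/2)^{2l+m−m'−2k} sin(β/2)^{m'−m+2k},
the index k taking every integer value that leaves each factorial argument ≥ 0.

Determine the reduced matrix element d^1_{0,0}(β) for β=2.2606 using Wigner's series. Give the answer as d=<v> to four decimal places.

d^1_{0,0}(β=2.2606) via Wigner's sum:
With c≡cos(β/2)=0.426388 and s≡sin(β/2)=0.904540, N=[1·1·1·1]^{1/2}=1.000000
k∈{0,1} keeps every argument non-negative
  k=0: (−1)^0·1.0000/(1)·0.4264^2·0.9045^0 = +0.181807
  k=1: (−1)^1·1.0000/(1)·0.4264^0·0.9045^2 = -0.818193
d^1_{0,0}(2.2606) = +0.181807 -0.818193 = -0.636386

d=-0.6364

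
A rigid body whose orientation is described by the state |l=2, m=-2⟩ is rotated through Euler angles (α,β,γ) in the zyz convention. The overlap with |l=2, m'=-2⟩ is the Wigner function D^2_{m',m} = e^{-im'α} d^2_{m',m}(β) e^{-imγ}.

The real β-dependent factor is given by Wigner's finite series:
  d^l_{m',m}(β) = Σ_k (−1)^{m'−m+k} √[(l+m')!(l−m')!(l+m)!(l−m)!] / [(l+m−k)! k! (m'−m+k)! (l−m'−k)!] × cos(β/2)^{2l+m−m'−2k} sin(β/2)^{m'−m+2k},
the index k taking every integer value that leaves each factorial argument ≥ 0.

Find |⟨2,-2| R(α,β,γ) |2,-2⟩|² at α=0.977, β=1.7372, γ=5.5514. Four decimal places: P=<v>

D^2_{-2,-2}(0.977,1.7372,5.5514) = e^{-i·-2·0.977}·d^2_{-2,-2}(1.7372)·e^{-i·-2·5.5514}. Compute d first:
Half-angle: c=0.645896, s=0.763425. N=√(1·24·1·24)=24.000000
k: max(0,(-2)−(-2))=0 … min(2+(-2),2−(-2))=0
  k=0: (−1)^0·24.0000/(24)·0.6459^4·0.7634^0 = +0.174040
d^2_{-2,-2}(1.7372) = +0.174040
|D^2_{-2,-2}|² = |d^2_{-2,-2}(β)|² = (+0.174040)² = 0.030290 (the z-rotation phases have unit modulus)

P=0.0303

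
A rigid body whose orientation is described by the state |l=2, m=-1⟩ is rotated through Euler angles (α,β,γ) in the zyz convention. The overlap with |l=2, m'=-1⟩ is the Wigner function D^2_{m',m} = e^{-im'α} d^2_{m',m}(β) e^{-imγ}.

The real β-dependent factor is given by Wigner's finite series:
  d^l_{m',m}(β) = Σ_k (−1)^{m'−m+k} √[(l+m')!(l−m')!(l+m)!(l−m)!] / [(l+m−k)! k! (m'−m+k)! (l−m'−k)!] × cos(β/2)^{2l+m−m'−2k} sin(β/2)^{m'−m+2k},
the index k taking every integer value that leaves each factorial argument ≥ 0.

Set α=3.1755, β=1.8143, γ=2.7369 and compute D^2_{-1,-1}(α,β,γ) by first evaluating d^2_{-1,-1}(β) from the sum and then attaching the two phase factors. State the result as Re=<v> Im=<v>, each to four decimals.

Re=-0.5242 Im=0.2038

First d^2_{-1,-1}(β=1.8143), then the phase factors e^{-i(-1)α} and e^{-i(-1)γ}:
Half-angle: c=0.615993, s=0.787751. N=√(1·6·1·6)=6.000000
k∈{0,1} keeps every argument non-negative
  k=0: (−1)^0·6.0000/(6)·0.6160^4·0.7878^0 = +0.143981
  k=1: (−1)^1·6.0000/(2)·0.6160^2·0.7878^2 = -0.706401
d^2_{-1,-1}(1.8143) = +0.143981 -0.706401 = -0.562421
Attach z-rotation phases: D = e^{-i(-1)(3.1755)}·(-0.562421)·e^{-i(-1)(2.7369)} = -0.524200+0.203792i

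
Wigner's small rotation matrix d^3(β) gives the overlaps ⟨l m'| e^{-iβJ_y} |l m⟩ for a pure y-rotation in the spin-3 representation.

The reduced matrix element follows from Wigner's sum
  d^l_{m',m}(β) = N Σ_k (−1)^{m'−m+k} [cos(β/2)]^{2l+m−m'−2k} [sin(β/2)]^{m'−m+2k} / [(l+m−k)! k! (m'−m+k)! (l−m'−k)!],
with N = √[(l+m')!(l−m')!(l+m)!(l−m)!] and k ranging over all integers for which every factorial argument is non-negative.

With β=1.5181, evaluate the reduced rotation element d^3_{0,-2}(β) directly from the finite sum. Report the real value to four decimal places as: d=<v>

d^3_{0,-2}(β=1.5181) via Wigner's sum:
Half-angle: c=0.725490, s=0.688233. N=√(6·6·1·120)=65.726707
Admissible k: 0..1 (factorial args all ≥0)
  k=0: (−1)^2·65.7267/(12)·0.7255^4·0.6882^2 = +0.718716
  k=1: (−1)^3·65.7267/(12)·0.7255^2·0.6882^4 = -0.646792
d^3_{0,-2}(1.5181) = +0.718716 -0.646792 = +0.071924

d=0.0719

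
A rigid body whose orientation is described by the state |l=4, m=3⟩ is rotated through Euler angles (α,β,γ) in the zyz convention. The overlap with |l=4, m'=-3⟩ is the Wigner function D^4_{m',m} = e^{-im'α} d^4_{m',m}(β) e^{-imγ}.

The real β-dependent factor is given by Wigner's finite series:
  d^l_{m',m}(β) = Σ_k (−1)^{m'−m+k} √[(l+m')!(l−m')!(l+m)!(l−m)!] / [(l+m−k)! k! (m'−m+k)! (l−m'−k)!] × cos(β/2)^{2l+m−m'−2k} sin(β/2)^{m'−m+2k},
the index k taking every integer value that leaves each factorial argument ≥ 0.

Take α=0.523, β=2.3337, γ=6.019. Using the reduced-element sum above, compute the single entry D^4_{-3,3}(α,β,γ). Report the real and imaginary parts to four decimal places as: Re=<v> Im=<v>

First d^4_{-3,3}(β=2.3337), then the phase factors e^{-i(-3)α} and e^{-i(3)γ}:
c=cos(2.3337/2)=0.393050, s=sin(2.3337/2)=0.919517; N=√[1·5040·5040·1]=5040.000000
k: max(0,(3)−(-3))=6 … min(4+(3),4−(-3))=7
  k=6: (−1)^0·5040.0000/(720)·0.3931^2·0.9195^6 = +0.653661
  k=7: (−1)^1·5040.0000/(5040)·0.3931^0·0.9195^8 = -0.511068
d^4_{-3,3}(2.3337) = +0.653661 -0.511068 = +0.142594
Phases: e^{-i·(-3)·0.523}=+0.001796+0.999998i, e^{-i·(3)·6.019}=+0.702027+0.712150i ⇒ D=-0.101368+0.100287i

Re=-0.1014 Im=0.1003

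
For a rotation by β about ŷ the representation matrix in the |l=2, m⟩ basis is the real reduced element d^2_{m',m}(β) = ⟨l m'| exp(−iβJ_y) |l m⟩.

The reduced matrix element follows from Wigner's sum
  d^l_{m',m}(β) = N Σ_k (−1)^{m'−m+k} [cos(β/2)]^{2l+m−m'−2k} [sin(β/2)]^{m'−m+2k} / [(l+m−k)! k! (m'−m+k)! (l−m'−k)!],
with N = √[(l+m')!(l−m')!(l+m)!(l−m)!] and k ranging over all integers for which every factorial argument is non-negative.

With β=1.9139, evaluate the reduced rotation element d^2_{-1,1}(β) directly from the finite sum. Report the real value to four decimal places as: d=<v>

d=0.2186

d^2_{-1,1}(β=1.9139) via Wigner's sum:
Half-angle: c=0.576016, s=0.817439. N=√(1·6·6·1)=6.000000
The bounds max(0,m−m')=2 and min(l+m,l−m')=3 give 2 terms
  k=2: (−1)^0·6.0000/(2)·0.5760^2·0.8174^2 = +0.665120
  k=3: (−1)^1·6.0000/(6)·0.5760^0·0.8174^4 = -0.446499
d^2_{-1,1}(1.9139) = +0.665120 -0.446499 = +0.218622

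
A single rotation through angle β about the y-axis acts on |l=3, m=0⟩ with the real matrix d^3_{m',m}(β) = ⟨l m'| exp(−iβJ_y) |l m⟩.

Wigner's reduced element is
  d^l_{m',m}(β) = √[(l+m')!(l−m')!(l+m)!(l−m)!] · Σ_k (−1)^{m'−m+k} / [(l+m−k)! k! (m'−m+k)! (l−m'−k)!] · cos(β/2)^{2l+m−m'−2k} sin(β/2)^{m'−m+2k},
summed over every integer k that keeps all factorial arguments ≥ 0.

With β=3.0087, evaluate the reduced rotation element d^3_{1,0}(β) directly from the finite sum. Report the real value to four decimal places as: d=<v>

d=-0.2245

d^3_{1,0}(β=3.0087) via Wigner's sum:
Half-angle: c=0.066397, s=0.997793. N=√(24·2·6·6)=41.569219
Admissible k: 0..2 (factorial args all ≥0)
  k=0: (−1)^1·41.5692/(12)·0.0664^5·0.9978^1 = -0.000004
  k=1: (−1)^2·41.5692/(4)·0.0664^3·0.9978^3 = +0.003022
  k=2: (−1)^3·41.5692/(12)·0.0664^1·0.9978^5 = -0.227481
d^3_{1,0}(3.0087) = -0.000004 +0.003022 -0.227481 = -0.224463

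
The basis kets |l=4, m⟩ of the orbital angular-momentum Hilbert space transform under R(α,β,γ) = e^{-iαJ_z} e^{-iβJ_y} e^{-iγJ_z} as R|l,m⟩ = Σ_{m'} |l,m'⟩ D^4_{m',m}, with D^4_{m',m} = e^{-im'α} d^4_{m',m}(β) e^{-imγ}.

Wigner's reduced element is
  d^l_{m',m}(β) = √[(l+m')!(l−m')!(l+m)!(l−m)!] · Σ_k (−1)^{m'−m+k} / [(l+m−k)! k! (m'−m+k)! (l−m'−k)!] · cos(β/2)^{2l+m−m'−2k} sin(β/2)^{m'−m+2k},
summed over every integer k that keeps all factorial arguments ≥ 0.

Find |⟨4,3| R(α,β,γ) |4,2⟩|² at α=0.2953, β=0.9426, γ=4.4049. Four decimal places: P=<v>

First d^4_{3,2}(β=0.9426), then the phase factors e^{-i(3)α} and e^{-i(2)γ}:
Half-angle: c=0.890979, s=0.454045. N=√(5040·1·720·2)=2693.993318
The bounds max(0,m−m')=0 and min(l+m,l−m')=1 give 2 terms
  k=0: (−1)^1·2693.9933/(720)·0.8910^7·0.4540^1 = -0.757241
  k=1: (−1)^2·2693.9933/(240)·0.8910^5·0.4540^3 = +0.589955
d^4_{3,2}(0.9426) = -0.757241 +0.589955 = -0.167287
|D^4_{3,2}|² = |d^4_{3,2}(β)|² = (-0.167287)² = 0.027985 (the z-rotation phases have unit modulus)

P=0.0280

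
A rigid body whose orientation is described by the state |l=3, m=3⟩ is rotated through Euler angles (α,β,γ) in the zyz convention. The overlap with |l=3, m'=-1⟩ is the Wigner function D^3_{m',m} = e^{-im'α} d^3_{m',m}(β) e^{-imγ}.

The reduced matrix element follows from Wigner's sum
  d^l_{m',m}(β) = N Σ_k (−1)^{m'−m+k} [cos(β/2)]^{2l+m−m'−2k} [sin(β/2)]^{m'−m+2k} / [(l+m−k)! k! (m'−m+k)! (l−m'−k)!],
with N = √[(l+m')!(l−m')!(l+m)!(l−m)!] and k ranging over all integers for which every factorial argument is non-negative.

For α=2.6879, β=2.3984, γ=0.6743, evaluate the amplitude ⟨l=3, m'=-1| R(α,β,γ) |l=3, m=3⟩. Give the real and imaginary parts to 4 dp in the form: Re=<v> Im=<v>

Re=0.3029 Im=0.2375

Split into d^3_{-1,3}(β=2.3984) × two z-phases.
c=cos(2.3984/2)=0.363103, s=sin(2.3984/2)=0.931749; N=√[2·24·720·1]=185.903201
k∈{4} keeps every argument non-negative
  k=4: (−1)^0·185.9032/(48)·0.3631^2·0.9317^4 = +0.384859
d^3_{-1,3}(2.3984) = +0.384859
Phases: e^{-i·(-1)·2.6879}=-0.898835+0.438288i, e^{-i·(3)·0.6743}=-0.436859-0.899530i ⇒ D=+0.302852+0.237481i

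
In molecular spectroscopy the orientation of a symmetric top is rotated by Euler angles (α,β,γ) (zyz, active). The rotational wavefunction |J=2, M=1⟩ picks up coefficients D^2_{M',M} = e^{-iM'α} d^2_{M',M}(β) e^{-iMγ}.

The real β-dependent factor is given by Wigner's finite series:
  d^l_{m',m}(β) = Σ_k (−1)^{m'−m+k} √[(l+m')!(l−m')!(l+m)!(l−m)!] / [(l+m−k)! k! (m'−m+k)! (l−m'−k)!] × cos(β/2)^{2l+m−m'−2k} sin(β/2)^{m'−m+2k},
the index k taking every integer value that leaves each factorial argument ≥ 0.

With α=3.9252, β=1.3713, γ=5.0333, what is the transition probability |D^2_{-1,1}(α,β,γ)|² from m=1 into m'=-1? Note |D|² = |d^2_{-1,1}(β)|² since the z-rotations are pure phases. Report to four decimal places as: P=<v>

P=0.3134

Split into d^2_{-1,1}(β=1.3713) × two z-phases.
Half-angle: c=0.774008, s=0.633176. N=√(1·6·6·1)=6.000000
k: max(0,(1)−(-1))=2 … min(2+(1),2−(-1))=3
  k=2: (−1)^0·6.0000/(2)·0.7740^2·0.6332^2 = +0.720545
  k=3: (−1)^1·6.0000/(6)·0.7740^0·0.6332^4 = -0.160731
d^2_{-1,1}(1.3713) = +0.720545 -0.160731 = +0.559814
|D^2_{-1,1}|² = |d^2_{-1,1}(β)|² = (+0.559814)² = 0.313392 (the z-rotation phases have unit modulus)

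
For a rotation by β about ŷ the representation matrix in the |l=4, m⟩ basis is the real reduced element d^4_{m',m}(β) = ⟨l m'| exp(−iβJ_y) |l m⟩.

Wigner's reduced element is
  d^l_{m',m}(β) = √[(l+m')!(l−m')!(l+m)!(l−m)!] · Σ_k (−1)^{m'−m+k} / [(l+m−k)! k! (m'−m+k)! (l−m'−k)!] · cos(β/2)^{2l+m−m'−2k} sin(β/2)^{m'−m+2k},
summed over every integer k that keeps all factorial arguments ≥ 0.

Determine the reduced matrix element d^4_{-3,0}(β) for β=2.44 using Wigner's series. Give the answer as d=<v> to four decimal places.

d=-0.3038

d^4_{-3,0}(β=2.44) via Wigner's sum:
With c≡cos(β/2)=0.343646 and s≡sin(β/2)=0.939099, N=[1·5040·24·24]^{1/2}=1703.830978
The bounds max(0,m−m')=3 and min(l+m,l−m')=4 give 2 terms
  k=3: (−1)^0·1703.8310/(144)·0.3436^5·0.9391^3 = +0.046963
  k=4: (−1)^1·1703.8310/(144)·0.3436^3·0.9391^5 = -0.350715
d^4_{-3,0}(2.44) = +0.046963 -0.350715 = -0.303753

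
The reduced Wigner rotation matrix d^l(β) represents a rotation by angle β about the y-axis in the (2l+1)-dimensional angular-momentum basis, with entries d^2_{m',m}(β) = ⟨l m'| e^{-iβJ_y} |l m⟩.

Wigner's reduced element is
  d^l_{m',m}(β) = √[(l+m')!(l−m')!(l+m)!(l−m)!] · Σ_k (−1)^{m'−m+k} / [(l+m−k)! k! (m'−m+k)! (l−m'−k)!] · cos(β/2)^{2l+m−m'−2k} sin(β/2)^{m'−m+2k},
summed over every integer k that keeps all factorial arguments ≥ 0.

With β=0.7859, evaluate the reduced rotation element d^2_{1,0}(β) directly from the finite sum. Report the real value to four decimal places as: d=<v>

d=-0.6124

d^2_{1,0}(β=0.7859) via Wigner's sum:
Half-angle: c=0.923783, s=0.382915. N=√(6·1·2·2)=4.898979
k: max(0,(0)−(1))=0 … min(2+(0),2−(1))=1
  k=0: (−1)^1·4.8990/(2)·0.9238^3·0.3829^1 = -0.739416
  k=1: (−1)^2·4.8990/(2)·0.9238^1·0.3829^3 = +0.127044
d^2_{1,0}(0.7859) = -0.739416 +0.127044 = -0.612372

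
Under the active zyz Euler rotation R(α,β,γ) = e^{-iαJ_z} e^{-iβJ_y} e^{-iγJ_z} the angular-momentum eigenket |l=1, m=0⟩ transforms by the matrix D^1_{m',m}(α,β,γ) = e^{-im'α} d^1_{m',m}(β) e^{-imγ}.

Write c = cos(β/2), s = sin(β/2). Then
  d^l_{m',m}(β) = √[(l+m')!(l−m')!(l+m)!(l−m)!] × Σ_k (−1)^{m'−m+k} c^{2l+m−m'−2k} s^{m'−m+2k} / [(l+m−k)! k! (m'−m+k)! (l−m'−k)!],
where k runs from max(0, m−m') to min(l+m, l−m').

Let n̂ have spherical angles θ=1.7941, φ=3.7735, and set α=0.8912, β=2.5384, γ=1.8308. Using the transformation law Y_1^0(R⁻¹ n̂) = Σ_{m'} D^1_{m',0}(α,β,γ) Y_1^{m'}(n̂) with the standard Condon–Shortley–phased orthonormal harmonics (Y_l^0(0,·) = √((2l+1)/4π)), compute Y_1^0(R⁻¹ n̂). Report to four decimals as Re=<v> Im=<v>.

Re=-0.1721 Im=0.0000

Need the full column D^1_{m',0} for m'=−1..1 at α=0.8912, β=2.5384, γ=1.8308.
cos(β/2)=0.297045, sin(β/2)=0.954864
d^1_{-1,0}: single k=1 term ⇒ +0.401124;  D = +0.252098+0.312005i
d^1_{0,0}: k∈[0..1] ⇒ +0.088236 -0.911764 = -0.823529;  D = -0.823529+0.000000i
d^1_{1,0}: single k=0 term ⇒ -0.401124;  D = -0.252098+0.312005i
Y_1^{m'}(θ=1.7941,φ=3.7735) and Σ D·Y over m':
  (+0.2521+0.3120i)·(-0.2719+0.1990i)  (-0.8235+0.0000i)·(-0.1082+0.0000i)  (-0.2521+0.3120i)·(+0.2719+0.1990i)
Y_1^0(R⁻¹ n̂) = -0.172147+0.000000i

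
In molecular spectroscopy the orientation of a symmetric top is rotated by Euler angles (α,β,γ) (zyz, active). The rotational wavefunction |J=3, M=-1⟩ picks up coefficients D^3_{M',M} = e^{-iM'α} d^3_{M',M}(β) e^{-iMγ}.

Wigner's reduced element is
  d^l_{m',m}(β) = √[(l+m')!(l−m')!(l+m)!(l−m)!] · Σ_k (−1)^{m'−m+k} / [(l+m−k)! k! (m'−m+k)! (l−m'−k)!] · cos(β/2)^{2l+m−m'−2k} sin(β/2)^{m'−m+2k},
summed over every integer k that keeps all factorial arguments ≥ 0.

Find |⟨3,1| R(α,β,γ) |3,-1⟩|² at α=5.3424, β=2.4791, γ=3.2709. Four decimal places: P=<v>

P=0.0097

D^3_{1,-1}(5.3424,2.4791,3.2709) = e^{-i·1·5.3424}·d^3_{1,-1}(2.4791)·e^{-i·-1·3.2709}. Compute d first:
With c≡cos(β/2)=0.325222 and s≡sin(β/2)=0.945638, N=[24·2·2·24]^{1/2}=48.000000
k∈{0,1,2} keeps every argument non-negative
  k=0: (−1)^2·48.0000/(8)·0.3252^4·0.9456^2 = +0.060023
  k=1: (−1)^3·48.0000/(6)·0.3252^2·0.9456^4 = -0.676626
  k=2: (−1)^4·48.0000/(48)·0.3252^0·0.9456^6 = +0.715070
d^3_{1,-1}(2.4791) = +0.060023 -0.676626 +0.715070 = +0.098468
|D^3_{1,-1}|² = |d^3_{1,-1}(β)|² = (+0.098468)² = 0.009696 (the z-rotation phases have unit modulus)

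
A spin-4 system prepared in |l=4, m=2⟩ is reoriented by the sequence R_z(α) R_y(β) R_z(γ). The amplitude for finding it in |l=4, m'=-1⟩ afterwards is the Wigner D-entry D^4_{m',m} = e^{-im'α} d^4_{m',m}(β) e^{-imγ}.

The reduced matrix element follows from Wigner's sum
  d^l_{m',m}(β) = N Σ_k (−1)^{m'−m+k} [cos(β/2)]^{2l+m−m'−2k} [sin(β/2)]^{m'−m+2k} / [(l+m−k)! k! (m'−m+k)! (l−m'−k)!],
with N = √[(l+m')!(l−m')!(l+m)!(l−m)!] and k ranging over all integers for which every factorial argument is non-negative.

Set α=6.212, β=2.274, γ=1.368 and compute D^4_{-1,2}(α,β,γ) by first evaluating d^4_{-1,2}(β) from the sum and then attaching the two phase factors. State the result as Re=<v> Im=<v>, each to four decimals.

Re=-0.0688 Im=-0.0239

First d^4_{-1,2}(β=2.274), then the phase factors e^{-i(-1)α} and e^{-i(2)γ}:
Half-angle: c=0.420319, s=0.907377. N=√(6·120·720·2)=1018.233765
The bounds max(0,m−m')=3 and min(l+m,l−m')=5 give 3 terms
  k=3: (−1)^0·1018.2338/(72)·0.4203^5·0.9074^3 = +0.138602
  k=4: (−1)^1·1018.2338/(48)·0.4203^3·0.9074^5 = -0.968902
  k=5: (−1)^2·1018.2338/(240)·0.4203^1·0.9074^7 = +0.903083
d^4_{-1,2}(2.274) = +0.138602 -0.968902 +0.903083 = +0.072784
Attach z-rotation phases: D = e^{-i(-1)(6.212)}·(+0.072784)·e^{-i(2)(1.368)} = -0.068752-0.023888i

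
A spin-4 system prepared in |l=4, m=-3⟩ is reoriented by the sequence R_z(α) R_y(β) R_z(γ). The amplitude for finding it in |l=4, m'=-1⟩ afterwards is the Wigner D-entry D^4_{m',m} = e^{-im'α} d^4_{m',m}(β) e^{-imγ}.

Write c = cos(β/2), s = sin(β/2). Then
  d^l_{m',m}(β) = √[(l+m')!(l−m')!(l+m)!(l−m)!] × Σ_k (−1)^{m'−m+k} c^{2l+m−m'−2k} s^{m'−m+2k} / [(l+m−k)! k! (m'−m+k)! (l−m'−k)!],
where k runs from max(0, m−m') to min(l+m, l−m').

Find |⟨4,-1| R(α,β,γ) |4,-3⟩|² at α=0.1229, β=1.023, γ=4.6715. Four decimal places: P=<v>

Split into d^4_{-1,-3}(β=1.023) × two z-phases.
c=cos(1.023/2)=0.872011, s=sin(1.023/2)=0.489486; N=√[6·120·1·5040]=1904.940944
k: max(0,(-3)−(-1))=0 … min(4+(-3),4−(-1))=1
  k=0: (−1)^2·1904.9409/(240)·0.8720^6·0.4895^2 = +0.836148
  k=1: (−1)^3·1904.9409/(144)·0.8720^4·0.4895^4 = -0.439104
d^4_{-1,-3}(1.023) = +0.836148 -0.439104 = +0.397043
|D^4_{-1,-3}|² = |d^4_{-1,-3}(β)|² = (+0.397043)² = 0.157643 (the z-rotation phases have unit modulus)

P=0.1576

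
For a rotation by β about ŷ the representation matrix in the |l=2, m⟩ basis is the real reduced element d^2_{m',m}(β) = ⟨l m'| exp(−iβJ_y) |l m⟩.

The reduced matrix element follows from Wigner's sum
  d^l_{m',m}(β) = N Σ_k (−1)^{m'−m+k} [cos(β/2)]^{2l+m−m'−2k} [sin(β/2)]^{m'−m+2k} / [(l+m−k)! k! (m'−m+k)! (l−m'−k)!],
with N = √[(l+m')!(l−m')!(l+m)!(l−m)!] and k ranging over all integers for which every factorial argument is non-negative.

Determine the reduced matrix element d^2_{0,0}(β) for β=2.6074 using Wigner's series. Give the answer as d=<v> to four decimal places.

d=0.6112

d^2_{0,0}(β=2.6074) via Wigner's sum:
c=cos(2.6074/2)=0.263932, s=sin(2.6074/2)=0.964541; N=√[2·2·2·2]=4.000000
k: max(0,(0)−(0))=0 … min(2+(0),2−(0))=2
  k=0: (−1)^0·4.0000/(4)·0.2639^4·0.9645^0 = +0.004853
  k=1: (−1)^1·4.0000/(1)·0.2639^2·0.9645^2 = -0.259230
  k=2: (−1)^2·4.0000/(4)·0.2639^0·0.9645^4 = +0.865532
d^2_{0,0}(2.6074) = +0.004853 -0.259230 +0.865532 = +0.611155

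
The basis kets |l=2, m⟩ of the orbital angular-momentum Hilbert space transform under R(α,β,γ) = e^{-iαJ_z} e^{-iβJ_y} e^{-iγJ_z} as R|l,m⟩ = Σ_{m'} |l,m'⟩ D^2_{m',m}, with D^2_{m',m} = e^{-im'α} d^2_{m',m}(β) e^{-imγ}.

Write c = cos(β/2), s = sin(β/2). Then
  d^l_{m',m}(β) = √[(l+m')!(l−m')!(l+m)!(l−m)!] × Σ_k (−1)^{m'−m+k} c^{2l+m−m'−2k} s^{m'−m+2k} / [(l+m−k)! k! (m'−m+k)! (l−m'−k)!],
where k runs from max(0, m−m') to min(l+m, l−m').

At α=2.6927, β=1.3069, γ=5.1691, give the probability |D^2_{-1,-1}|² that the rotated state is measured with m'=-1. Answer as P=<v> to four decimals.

D^2_{-1,-1}(2.6927,1.3069,5.1691) = e^{-i·-1·2.6927}·d^2_{-1,-1}(1.3069)·e^{-i·-1·5.1691}. Compute d first:
c=cos(1.3069/2)=0.793991, s=sin(1.3069/2)=0.607929; N=√[1·6·1·6]=6.000000
Admissible k: 0..1 (factorial args all ≥0)
  k=0: (−1)^0·6.0000/(6)·0.7940^4·0.6079^0 = +0.397432
  k=1: (−1)^1·6.0000/(2)·0.7940^2·0.6079^2 = -0.698970
d^2_{-1,-1}(1.3069) = +0.397432 -0.698970 = -0.301538
|D^2_{-1,-1}|² = |d^2_{-1,-1}(β)|² = (-0.301538)² = 0.090925 (the z-rotation phases have unit modulus)

P=0.0909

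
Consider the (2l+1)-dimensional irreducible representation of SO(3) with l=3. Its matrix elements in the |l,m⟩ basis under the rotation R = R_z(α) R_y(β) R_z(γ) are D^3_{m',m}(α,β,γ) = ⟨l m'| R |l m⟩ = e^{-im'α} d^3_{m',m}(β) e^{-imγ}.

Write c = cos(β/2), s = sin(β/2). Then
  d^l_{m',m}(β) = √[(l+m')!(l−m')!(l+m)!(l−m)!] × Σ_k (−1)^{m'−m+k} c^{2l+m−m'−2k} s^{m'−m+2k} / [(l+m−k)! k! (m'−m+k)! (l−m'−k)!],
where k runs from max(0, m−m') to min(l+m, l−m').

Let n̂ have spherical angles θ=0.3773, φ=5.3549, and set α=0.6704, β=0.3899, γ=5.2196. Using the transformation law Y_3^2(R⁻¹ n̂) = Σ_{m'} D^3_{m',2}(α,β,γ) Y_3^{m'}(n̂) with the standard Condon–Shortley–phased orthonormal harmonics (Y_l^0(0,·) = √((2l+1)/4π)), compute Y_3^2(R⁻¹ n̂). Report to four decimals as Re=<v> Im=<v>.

Re=-0.1967 Im=-0.1264

Need the full column D^3_{m',2} for m'=−3..3 at α=0.6704, β=0.3899, γ=5.2196.
cos(β/2)=0.981057, sin(β/2)=0.193717
d^3_{-3,2}: single k=5 term ⇒ +0.000656;  D = -0.000356-0.000550i
d^3_{-2,2}: k∈[4..5] ⇒ +0.006777 -0.000053 = +0.006724;  D = -0.006369-0.002156i
d^3_{-1,2}: k∈[3..4] ⇒ +0.043413 -0.000846 = +0.042567;  D = -0.040072+0.014357i
d^3_{0,2}: k∈[2..3] ⇒ +0.190404 -0.007424 = +0.182980;  D = -0.096634+0.155382i
d^3_{1,2}: k∈[1..2] ⇒ +0.556725 -0.043413 = +0.513312;  D = +0.058404+0.509979i
d^3_{2,2}: k∈[0..1] ⇒ +0.891592 -0.173814 = +0.717778;  D = +0.507052+0.508039i
d^3_{3,2}: single k=0 term ⇒ -0.431237;  D = -0.428341-0.049899i
Y_3^{m'}(θ=0.3773,φ=5.3549) and Σ D·Y over m':
  (-0.0004-0.0006i)·(-0.0195+0.0073i)  (-0.0064-0.0022i)·(-0.0364+0.1237i)  (-0.0401+0.0144i)·(+0.2370+0.3166i)  (-0.0966+0.1554i)·(+0.4584+0.0000i)  (+0.0584+0.5100i)·(-0.2370+0.3166i)  (+0.5071+0.5080i)·(-0.0364-0.1237i)  (-0.4283-0.0499i)·(+0.0195+0.0073i)
Y_3^2(R⁻¹ n̂) = -0.196713-0.126409i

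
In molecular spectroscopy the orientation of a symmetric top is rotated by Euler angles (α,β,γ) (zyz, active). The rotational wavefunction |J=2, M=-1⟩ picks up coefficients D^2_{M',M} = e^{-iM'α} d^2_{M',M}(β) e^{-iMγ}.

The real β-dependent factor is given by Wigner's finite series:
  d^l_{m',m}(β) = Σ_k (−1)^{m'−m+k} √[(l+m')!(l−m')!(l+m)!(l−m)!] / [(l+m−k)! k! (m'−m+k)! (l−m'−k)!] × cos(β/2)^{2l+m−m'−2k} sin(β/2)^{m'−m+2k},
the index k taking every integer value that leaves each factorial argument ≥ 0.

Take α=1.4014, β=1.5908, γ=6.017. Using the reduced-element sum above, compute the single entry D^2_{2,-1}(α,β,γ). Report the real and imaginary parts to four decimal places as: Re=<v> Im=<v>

Re=0.5086 Im=0.0370

First d^2_{2,-1}(β=1.5908), then the phase factors e^{-i(2)α} and e^{-i(-1)γ}:
c=cos(1.5908/2)=0.699999, s=sin(1.5908/2)=0.714144; N=√[24·1·1·6]=12.000000
Admissible k: 0..0 (factorial args all ≥0)
  k=0: (−1)^3·12.0000/(6)·0.7000^1·0.7141^3 = -0.509899
d^2_{2,-1}(1.5908) = -0.509899
Attach z-rotation phases: D = e^{-i(2)(1.4014)}·(-0.509899)·e^{-i(-1)(6.017)} = +0.508556+0.036990i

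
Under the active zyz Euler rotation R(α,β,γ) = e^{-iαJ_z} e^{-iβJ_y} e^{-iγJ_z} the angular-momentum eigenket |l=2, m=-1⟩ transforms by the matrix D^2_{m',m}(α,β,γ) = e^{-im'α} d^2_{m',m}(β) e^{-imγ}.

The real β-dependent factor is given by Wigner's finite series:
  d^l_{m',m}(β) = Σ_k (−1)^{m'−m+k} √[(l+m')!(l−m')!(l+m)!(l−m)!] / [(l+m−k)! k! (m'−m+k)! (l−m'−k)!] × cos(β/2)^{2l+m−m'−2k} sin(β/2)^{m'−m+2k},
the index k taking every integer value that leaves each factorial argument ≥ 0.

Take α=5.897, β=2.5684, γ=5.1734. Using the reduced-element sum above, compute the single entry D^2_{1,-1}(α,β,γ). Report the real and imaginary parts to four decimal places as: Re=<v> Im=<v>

Split into d^2_{1,-1}(β=2.5684) × two z-phases.
Half-angle: c=0.282689, s=0.959212. N=√(6·1·1·6)=6.000000
k: max(0,(-1)−(1))=0 … min(2+(-1),2−(1))=1
  k=0: (−1)^2·6.0000/(2)·0.2827^2·0.9592^2 = +0.220581
  k=1: (−1)^3·6.0000/(6)·0.2827^0·0.9592^4 = -0.846560
d^2_{1,-1}(2.5684) = +0.220581 -0.846560 = -0.625979
Attach z-rotation phases: D = e^{-i(1)(5.897)}·(-0.625979)·e^{-i(-1)(5.1734)} = -0.469126+0.414452i

Re=-0.4691 Im=0.4145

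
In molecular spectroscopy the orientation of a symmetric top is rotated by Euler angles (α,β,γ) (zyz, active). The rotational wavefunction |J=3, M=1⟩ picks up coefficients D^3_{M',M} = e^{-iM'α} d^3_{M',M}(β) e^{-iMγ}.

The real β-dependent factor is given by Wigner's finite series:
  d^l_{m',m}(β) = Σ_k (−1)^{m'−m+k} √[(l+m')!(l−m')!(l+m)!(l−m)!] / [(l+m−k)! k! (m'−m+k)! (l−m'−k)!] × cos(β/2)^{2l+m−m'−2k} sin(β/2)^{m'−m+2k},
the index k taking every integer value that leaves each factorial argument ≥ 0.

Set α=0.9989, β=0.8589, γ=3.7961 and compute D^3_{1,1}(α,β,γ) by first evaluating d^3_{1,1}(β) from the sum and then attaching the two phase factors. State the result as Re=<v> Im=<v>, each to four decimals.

D^3_{1,1}(0.9989,0.8589,3.7961) = e^{-i·1·0.9989}·d^3_{1,1}(0.8589)·e^{-i·1·3.7961}. Compute d first:
Half-angle: c=0.909195, s=0.416371. N=√(24·2·24·2)=48.000000
The bounds max(0,m−m')=0 and min(l+m,l−m')=2 give 3 terms
  k=0: (−1)^0·48.0000/(48)·0.9092^6·0.4164^0 = +0.564861
  k=1: (−1)^1·48.0000/(6)·0.9092^4·0.4164^2 = -0.947717
  k=2: (−1)^2·48.0000/(8)·0.9092^2·0.4164^4 = +0.149069
d^3_{1,1}(0.8589) = +0.564861 -0.947717 +0.149069 = -0.233787
D = (+0.541228-0.840876i)·(-0.233787)·(-0.793348+0.608768i) = -0.019291-0.232989i

Re=-0.0193 Im=-0.2330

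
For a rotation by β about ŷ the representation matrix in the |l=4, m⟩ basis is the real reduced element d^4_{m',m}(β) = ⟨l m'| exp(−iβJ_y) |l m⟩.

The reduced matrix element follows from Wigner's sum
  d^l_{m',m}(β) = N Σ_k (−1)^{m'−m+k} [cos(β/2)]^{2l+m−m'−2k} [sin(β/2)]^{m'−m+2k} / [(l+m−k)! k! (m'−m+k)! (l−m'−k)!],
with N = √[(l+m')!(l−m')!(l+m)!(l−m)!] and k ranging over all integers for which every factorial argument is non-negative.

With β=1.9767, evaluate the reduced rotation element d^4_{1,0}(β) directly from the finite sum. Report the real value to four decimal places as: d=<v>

d^4_{1,0}(β=1.9767) via Wigner's sum:
Half-angle: c=0.550069, s=0.835120. N=√(120·6·24·24)=643.987578
Admissible k: 0..3 (factorial args all ≥0)
  k=0: (−1)^1·643.9876/(144)·0.5501^7·0.8351^1 = -0.056909
  k=1: (−1)^2·643.9876/(24)·0.5501^5·0.8351^3 = +0.787039
  k=2: (−1)^3·643.9876/(24)·0.5501^3·0.8351^5 = -1.814094
  k=3: (−1)^4·643.9876/(144)·0.5501^1·0.8351^7 = +0.696903
d^4_{1,0}(1.9767) = -0.056909 +0.787039 -1.814094 +0.696903 = -0.387062

d=-0.3871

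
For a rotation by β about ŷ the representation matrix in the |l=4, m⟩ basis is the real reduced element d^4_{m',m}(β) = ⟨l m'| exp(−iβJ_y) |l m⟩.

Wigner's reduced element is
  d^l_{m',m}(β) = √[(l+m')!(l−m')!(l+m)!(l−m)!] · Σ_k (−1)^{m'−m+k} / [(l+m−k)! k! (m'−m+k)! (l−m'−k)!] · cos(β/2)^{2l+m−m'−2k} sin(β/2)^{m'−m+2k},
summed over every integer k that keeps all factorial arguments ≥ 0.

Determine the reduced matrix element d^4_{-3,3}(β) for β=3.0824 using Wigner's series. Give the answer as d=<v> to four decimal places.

d^4_{-3,3}(β=3.0824) via Wigner's sum:
Half-angle: c=0.029592, s=0.999562. N=√(1·5040·5040·1)=5040.000000
k∈{6,7} keeps every argument non-negative
  k=6: (−1)^0·5040.0000/(720)·0.0296^2·0.9996^6 = +0.006114
  k=7: (−1)^1·5040.0000/(5040)·0.0296^0·0.9996^8 = -0.996502
d^4_{-3,3}(3.0824) = +0.006114 -0.996502 = -0.990388

d=-0.9904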